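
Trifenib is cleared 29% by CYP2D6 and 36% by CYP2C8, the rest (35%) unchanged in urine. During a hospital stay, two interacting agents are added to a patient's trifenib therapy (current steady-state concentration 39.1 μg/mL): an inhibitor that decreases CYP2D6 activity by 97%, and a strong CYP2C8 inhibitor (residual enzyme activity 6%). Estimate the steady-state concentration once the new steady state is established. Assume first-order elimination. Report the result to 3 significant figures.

103 μg/mL

The CYP2D6 pathway (29% of clearance) falls to 0.03× activity: 0.29 × 0.03 = 0.0087.
The CYP2C8 pathway (36% of clearance) drops to 0.06× activity: 0.36 × 0.06 = 0.0216.
The remaining 35% of clearance is unaffected.
New clearance relative to baseline: 0.0087 + 0.0216 + 0.35 = 0.3803.
Steady-state concentration ∝ 1/CL: new value = 39.1 / 0.3803 = 103 μg/mL.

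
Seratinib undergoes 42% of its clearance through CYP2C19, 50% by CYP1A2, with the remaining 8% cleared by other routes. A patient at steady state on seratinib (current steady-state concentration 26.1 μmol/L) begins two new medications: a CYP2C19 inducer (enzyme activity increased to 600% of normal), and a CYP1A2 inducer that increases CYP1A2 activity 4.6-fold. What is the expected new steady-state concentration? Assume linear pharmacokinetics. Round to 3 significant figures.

The CYP2C19 pathway (42% of clearance) is boosted to 6× activity: 0.42 × 6 = 2.52.
The CYP1A2 pathway (50% of clearance) rises to 4.6× activity: 0.5 × 4.6 = 2.3.
The remaining 8% of clearance is unaffected.
CL_new/CL_old = 2.52 + 2.3 + 0.08 = 4.9.
Dividing the baseline by the relative clearance: 26.1 / 4.9 = 5.33 μmol/L.

5.33 μmol/L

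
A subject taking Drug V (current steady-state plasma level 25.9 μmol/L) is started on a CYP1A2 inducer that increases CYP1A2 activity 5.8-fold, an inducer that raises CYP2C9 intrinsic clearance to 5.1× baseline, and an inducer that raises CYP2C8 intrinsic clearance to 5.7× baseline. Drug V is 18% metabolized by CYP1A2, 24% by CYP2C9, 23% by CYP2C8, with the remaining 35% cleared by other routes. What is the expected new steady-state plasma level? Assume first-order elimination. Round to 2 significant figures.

6.6 μmol/L

CYP1A2: 0.18 × 5.8 = 1.044
CYP2C9: 0.24 × 5.1 = 1.224
CYP2C8: 0.23 × 5.7 = 1.311
Other: 0.35 (unchanged)
CL_new/CL_old = 1.044 + 1.224 + 1.311 + 0.35 = 3.929.
Steady-state plasma level ∝ 1/CL: new value = 25.9 / 3.929 = 6.6 μmol/L.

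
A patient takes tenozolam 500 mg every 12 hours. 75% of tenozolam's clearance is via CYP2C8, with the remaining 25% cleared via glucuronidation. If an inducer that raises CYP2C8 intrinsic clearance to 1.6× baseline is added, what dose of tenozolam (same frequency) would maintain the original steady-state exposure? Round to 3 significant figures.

CYP2C8: 0.75 × 1.6 = 1.2
Other: 0.25 (unchanged)
CL_new/CL_old = 1.2 + 0.25 = 1.45.
To maintain the same steady-state level, dose must scale with clearance: new dose = 500 × 1.45 = 725 mg.

725 mg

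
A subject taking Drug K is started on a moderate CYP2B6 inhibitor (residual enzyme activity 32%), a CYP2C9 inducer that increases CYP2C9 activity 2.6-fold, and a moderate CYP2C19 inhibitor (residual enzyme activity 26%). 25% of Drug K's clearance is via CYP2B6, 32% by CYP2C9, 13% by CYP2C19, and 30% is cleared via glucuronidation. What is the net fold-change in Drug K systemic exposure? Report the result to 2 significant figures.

The CYP2B6 pathway (25% of clearance) is reduced to 0.32× activity: 0.25 × 0.32 = 0.08.
The CYP2C9 pathway (32% of clearance) rises to 2.6× activity: 0.32 × 2.6 = 0.832.
The CYP2C19 pathway (13% of clearance) falls to 0.26× activity: 0.13 × 0.26 = 0.0338.
Non-CYP routes (30%) are unchanged.
New clearance relative to baseline: 0.08 + 0.832 + 0.0338 + 0.3 = 1.2458.
Net systemic exposure ratio = 1 / 1.2458 = 0.80.

0.80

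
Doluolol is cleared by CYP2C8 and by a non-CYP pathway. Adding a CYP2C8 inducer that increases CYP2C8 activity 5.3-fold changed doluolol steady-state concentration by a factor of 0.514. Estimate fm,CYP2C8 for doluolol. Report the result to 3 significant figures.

0.220

Let x = fm,CYP2C8. Because steady-state concentration ∝ 1/CL, relative clearance rose to 1/0.514 = 1.946.
Only the CYP2C8 route changed, so 1.946 = x·5.3 + (1 − x), giving x = 0.220.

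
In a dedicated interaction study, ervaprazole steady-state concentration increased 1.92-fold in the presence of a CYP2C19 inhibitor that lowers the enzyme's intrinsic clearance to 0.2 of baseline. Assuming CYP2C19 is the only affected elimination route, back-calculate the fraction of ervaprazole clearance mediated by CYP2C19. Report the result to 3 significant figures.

Write x for the fraction cleared via CYP2C19. The observed steady-state concentration change means clearance fell to 1/1.92 = 0.5208 of baseline.
Setting x·0.2 + (1 − x) = 0.5208 and solving: x = (0.5208 − 1)/(0.2 − 1) = 0.599.

0.599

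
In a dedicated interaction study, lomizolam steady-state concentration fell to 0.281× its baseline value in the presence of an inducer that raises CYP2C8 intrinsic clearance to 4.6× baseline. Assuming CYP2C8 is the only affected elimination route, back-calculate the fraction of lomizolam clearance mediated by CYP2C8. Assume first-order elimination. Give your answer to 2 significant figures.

0.71

CL'/CL = 1 / 0.281 = 3.559
4.6·fm + (1 − fm) = 3.559
fm = (3.559 − 1) / (4.6 − 1) = 0.71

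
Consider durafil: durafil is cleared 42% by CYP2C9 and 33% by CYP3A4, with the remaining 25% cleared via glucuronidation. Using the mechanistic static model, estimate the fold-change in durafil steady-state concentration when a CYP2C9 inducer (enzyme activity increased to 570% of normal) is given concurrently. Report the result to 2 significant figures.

CYP2C9: 0.42 × 5.7 = 2.394
CYP3A4: 0.33 (unchanged)
Other: 0.25 (unchanged)
CL_new/CL_old = 2.394 + 0.33 + 0.25 = 2.974.
Steady-state concentration is inversely proportional to clearance, so the fold-change is 1 / 2.974 = 0.34.

0.34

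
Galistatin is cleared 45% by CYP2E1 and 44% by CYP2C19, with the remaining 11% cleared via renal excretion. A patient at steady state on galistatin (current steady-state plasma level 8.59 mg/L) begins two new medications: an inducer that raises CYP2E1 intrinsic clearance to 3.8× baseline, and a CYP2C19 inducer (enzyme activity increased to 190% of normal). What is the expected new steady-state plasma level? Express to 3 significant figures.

The CYP2E1 pathway (45% of clearance) rises to 3.8× activity: 0.45 × 3.8 = 1.71.
The CYP2C19 pathway (44% of clearance) increases to 1.9× activity: 0.44 × 1.9 = 0.836.
The remaining 11% of clearance is unaffected.
Relative clearance = 1.71 + 0.836 + 0.11 = 2.656.
New steady-state plasma level = 8.59 / 2.656 = 3.23 mg/L (concentration scales inversely with clearance).

3.23 mg/L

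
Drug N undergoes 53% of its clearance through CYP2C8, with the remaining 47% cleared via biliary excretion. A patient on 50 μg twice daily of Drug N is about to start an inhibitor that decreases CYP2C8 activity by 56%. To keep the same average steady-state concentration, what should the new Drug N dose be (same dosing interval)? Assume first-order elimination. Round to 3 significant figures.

The CYP2C8 pathway (53% of clearance) drops to 0.44× activity: 0.53 × 0.44 = 0.2332.
The remaining 47% of clearance is unaffected.
Relative clearance = 0.2332 + 0.47 = 0.7032.
Exposure is unchanged when dose changes in proportion to clearance. New dose = 50 μg × 0.7032 = 35.2 μg.

35.2 μg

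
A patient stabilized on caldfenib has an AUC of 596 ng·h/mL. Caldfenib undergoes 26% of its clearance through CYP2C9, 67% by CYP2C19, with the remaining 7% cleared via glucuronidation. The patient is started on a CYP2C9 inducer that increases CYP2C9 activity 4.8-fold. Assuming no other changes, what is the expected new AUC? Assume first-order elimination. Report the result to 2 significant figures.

CYP2C9: 0.26 × 4.8 = 1.248
CYP2C19: 0.67 (unchanged)
Other: 0.07 (unchanged)
New clearance relative to baseline: 1.248 + 0.67 + 0.07 = 1.988.
New AUC = baseline ÷ relative clearance = 596 / 1.988 = 3.0 × 10² ng·h/mL.

3.0 × 10² ng·h/mL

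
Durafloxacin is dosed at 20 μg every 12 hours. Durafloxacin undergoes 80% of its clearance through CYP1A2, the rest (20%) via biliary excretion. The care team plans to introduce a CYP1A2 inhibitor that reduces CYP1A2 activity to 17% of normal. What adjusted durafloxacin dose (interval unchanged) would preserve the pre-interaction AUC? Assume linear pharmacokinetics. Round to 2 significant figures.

The CYP1A2 pathway (80% of clearance) drops to 0.17× activity: 0.8 × 0.17 = 0.136.
The remaining 20% of clearance is unaffected.
Relative clearance = 0.136 + 0.2 = 0.336.
To maintain the same steady-state level, dose must scale with clearance: new dose = 20 × 0.336 = 6.7 μg.

6.7 μg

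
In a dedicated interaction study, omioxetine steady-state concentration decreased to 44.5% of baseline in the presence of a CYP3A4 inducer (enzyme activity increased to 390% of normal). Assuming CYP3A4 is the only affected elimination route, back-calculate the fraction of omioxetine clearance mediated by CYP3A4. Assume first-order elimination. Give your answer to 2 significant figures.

0.43

Write x for the fraction cleared via CYP3A4. The observed steady-state concentration change means clearance rose to 1/0.445 = 2.247 of baseline.
Only the CYP3A4 route changed, so 2.247 = x·3.9 + (1 − x), giving x = 0.43.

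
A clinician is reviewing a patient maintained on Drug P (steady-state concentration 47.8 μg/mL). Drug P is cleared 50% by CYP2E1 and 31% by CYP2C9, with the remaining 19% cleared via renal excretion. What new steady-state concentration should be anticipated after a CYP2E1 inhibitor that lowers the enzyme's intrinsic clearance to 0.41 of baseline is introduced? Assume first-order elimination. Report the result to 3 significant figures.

67.8 μg/mL

The CYP2E1 pathway (50% of clearance) is reduced to 0.41× activity: 0.5 × 0.41 = 0.205.
CYP2C9 (31%) and the residual 19% are unaffected.
New clearance relative to baseline: 0.205 + 0.31 + 0.19 = 0.705.
New steady-state concentration = baseline ÷ relative clearance = 47.8 / 0.705 = 67.8 μg/mL.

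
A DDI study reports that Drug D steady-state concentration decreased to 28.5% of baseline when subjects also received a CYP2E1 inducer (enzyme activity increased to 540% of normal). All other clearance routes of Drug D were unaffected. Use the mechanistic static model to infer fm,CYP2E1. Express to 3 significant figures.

Write x for the fraction cleared via CYP2E1. The observed steady-state concentration change means clearance rose to 1/0.285 = 3.509 of baseline.
Only the CYP2E1 route changed, so 3.509 = x·5.4 + (1 − x), giving x = 0.570.

0.570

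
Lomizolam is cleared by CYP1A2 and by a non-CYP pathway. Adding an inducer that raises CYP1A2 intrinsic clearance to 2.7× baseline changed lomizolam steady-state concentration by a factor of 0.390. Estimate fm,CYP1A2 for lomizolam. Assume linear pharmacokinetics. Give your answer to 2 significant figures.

0.92

Let x = fm,CYP1A2. Because steady-state concentration ∝ 1/CL, relative clearance rose to 1/0.390 = 2.564.
Only the CYP1A2 route changed, so 2.564 = x·2.7 + (1 − x), giving x = 0.92.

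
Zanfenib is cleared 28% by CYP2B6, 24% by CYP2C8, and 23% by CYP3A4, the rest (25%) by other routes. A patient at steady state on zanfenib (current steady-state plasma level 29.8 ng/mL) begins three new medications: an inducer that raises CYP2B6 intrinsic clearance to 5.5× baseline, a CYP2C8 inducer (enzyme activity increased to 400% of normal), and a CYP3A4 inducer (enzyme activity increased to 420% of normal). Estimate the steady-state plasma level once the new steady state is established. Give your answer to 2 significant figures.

8.0 ng/mL

The CYP2B6 pathway (28% of clearance) is boosted to 5.5× activity: 0.28 × 5.5 = 1.54.
The CYP2C8 pathway (24% of clearance) rises to 4× activity: 0.24 × 4 = 0.96.
The CYP3A4 pathway (23% of clearance) increases to 4.2× activity: 0.23 × 4.2 = 0.966.
Non-CYP routes (25%) are unchanged.
New clearance relative to baseline: 1.54 + 0.96 + 0.966 + 0.25 = 3.716.
New steady-state plasma level = 29.8 / 3.716 = 8.0 ng/mL (concentration scales inversely with clearance).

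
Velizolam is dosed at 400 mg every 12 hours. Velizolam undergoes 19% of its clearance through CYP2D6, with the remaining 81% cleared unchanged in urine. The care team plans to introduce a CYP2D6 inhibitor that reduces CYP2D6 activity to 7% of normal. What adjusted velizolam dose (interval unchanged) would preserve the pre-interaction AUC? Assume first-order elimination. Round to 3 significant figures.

329 mg

CYP2D6: 0.19 × 0.07 = 0.0133
Other: 0.81 (unchanged)
New clearance relative to baseline: 0.0133 + 0.81 = 0.8233.
Exposure is unchanged when dose changes in proportion to clearance. New dose = 400 mg × 0.8233 = 329 mg.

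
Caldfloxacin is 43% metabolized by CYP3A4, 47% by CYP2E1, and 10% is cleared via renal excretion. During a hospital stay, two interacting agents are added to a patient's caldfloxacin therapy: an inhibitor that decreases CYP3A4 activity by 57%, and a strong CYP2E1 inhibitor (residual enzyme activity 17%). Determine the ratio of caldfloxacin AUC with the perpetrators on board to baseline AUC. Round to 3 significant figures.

CYP3A4: 0.43 × 0.43 = 0.1849
CYP2E1: 0.47 × 0.17 = 0.0799
Other: 0.1 (unchanged)
CL_new/CL_old = 0.1849 + 0.0799 + 0.1 = 0.3648.
AUC ∝ 1/CL: fold-change = 1 / 0.3648 = 2.74.

2.74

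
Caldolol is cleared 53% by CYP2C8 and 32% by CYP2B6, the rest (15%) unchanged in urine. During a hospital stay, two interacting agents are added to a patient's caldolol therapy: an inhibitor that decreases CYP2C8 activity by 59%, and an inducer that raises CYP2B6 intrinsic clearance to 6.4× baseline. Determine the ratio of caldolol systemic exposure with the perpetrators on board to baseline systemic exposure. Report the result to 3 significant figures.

The CYP2C8 pathway (53% of clearance) is reduced to 0.41× activity: 0.53 × 0.41 = 0.2173.
The CYP2B6 pathway (32% of clearance) is boosted to 6.4× activity: 0.32 × 6.4 = 2.048.
The remaining 15% of clearance is unaffected.
Relative clearance = 0.2173 + 2.048 + 0.15 = 2.4153.
Systemic exposure ∝ 1/CL: fold-change = 1 / 2.4153 = 0.414.

0.414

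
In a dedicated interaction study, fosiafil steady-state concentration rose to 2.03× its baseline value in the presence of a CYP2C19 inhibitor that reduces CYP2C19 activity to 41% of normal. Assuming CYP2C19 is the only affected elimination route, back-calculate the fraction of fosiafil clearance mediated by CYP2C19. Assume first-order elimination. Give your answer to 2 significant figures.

0.86

Call the CYP2C19 fraction fm. After the interaction, CL_new/CL_old = fm × 0.41 + (1 − fm).
Steady-state concentration ratio = 1 / (new CL fraction), so new CL fraction = 1 / 2.03 = 0.4926.
fm × 0.41 + 1 − fm = 0.4926  ⇒  fm × (0.41 − 1) = −0.5074  ⇒  fm = 0.86.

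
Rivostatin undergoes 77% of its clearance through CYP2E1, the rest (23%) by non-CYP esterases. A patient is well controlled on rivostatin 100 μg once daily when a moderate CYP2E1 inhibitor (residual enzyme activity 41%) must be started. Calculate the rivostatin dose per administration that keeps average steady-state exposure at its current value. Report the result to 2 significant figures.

55 μg

CYP2E1: 0.77 × 0.41 = 0.3157
Other: 0.23 (unchanged)
Relative clearance = 0.3157 + 0.23 = 0.5457.
Css,avg = (dose rate)/CL, so holding Css fixed requires dose ∝ CL: 100 × 0.5457 = 55 μg.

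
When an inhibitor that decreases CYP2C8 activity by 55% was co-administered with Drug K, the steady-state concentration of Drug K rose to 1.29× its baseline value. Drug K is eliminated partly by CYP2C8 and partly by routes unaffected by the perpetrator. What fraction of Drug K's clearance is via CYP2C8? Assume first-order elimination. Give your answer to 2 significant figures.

0.41

CL'/CL = 1 / 1.29 = 0.7752
0.45·fm + (1 − fm) = 0.7752
fm = (0.7752 − 1) / (0.45 − 1) = 0.41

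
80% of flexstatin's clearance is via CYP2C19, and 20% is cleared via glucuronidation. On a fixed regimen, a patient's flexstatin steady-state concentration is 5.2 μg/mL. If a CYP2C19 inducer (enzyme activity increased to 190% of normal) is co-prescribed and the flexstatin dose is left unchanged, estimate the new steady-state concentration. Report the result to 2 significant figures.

3.0 μg/mL

The CYP2C19 pathway (80% of clearance) increases to 1.9× activity: 0.8 × 1.9 = 1.52.
The remaining 20% of clearance is unaffected.
CL_new/CL_old = 1.52 + 0.2 = 1.72.
Steady-state concentration ∝ 1/CL, so new value = 5.2 / 1.72 = 3.0 μg/mL.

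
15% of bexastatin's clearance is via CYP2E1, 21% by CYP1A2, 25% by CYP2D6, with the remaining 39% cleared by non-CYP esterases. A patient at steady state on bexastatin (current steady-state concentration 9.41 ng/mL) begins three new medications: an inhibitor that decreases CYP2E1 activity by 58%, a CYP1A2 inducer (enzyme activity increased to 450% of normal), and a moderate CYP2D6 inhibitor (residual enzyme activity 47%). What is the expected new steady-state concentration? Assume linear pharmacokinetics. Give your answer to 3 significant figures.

The CYP2E1 pathway (15% of clearance) is reduced to 0.42× activity: 0.15 × 0.42 = 0.063.
The CYP1A2 pathway (21% of clearance) increases to 4.5× activity: 0.21 × 4.5 = 0.945.
The CYP2D6 pathway (25% of clearance) falls to 0.47× activity: 0.25 × 0.47 = 0.1175.
The remaining 39% of clearance is unaffected.
New clearance relative to baseline: 0.063 + 0.945 + 0.1175 + 0.39 = 1.5155.
Steady-state concentration ∝ 1/CL: new value = 9.41 / 1.5155 = 6.21 ng/mL.

6.21 ng/mL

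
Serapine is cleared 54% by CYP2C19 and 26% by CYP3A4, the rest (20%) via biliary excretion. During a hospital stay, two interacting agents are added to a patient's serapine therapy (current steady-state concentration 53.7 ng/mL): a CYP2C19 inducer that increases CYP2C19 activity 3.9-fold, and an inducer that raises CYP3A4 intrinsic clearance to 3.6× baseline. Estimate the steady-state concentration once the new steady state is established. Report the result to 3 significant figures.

The CYP2C19 pathway (54% of clearance) is boosted to 3.9× activity: 0.54 × 3.9 = 2.106.
The CYP3A4 pathway (26% of clearance) is boosted to 3.6× activity: 0.26 × 3.6 = 0.936.
The remaining 20% of clearance is unaffected.
CL_new/CL_old = 2.106 + 0.936 + 0.2 = 3.242.
New steady-state concentration = 53.7 / 3.242 = 16.6 ng/mL (concentration scales inversely with clearance).

16.6 ng/mL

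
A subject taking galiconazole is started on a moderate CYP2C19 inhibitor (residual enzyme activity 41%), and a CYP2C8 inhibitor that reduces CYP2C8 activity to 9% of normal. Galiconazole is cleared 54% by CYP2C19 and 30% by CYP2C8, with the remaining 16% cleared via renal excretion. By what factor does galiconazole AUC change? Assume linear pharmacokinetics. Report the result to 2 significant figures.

The CYP2C19 pathway (54% of clearance) drops to 0.41× activity: 0.54 × 0.41 = 0.2214.
The CYP2C8 pathway (30% of clearance) is reduced to 0.09× activity: 0.3 × 0.09 = 0.027.
The remaining 16% of clearance is unaffected.
Relative clearance = 0.2214 + 0.027 + 0.16 = 0.4084.
Because AUC varies inversely with clearance, the combined effect is 1 / 0.4084 = 2.4.

2.4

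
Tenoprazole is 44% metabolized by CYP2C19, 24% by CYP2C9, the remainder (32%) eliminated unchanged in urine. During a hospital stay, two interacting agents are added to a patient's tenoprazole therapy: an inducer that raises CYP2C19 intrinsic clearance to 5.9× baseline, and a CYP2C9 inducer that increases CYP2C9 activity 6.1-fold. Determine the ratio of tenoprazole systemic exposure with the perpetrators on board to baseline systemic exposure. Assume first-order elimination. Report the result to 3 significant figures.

CYP2C19: 0.44 × 5.9 = 2.596
CYP2C9: 0.24 × 6.1 = 1.464
Other: 0.32 (unchanged)
CL_new/CL_old = 2.596 + 1.464 + 0.32 = 4.38.
Systemic exposure ∝ 1/CL: fold-change = 1 / 4.38 = 0.228.

0.228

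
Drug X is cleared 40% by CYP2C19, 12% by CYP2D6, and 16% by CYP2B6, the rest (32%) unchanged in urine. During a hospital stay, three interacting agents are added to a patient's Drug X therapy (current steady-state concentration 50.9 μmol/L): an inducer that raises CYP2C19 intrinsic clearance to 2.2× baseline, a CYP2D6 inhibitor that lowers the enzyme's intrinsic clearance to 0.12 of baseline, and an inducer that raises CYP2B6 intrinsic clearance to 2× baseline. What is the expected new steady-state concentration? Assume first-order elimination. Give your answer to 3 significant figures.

33.2 μmol/L

The CYP2C19 pathway (40% of clearance) rises to 2.2× activity: 0.4 × 2.2 = 0.88.
The CYP2D6 pathway (12% of clearance) is reduced to 0.12× activity: 0.12 × 0.12 = 0.0144.
The CYP2B6 pathway (16% of clearance) increases to 2× activity: 0.16 × 2 = 0.32.
The remaining 32% of clearance is unaffected.
Relative clearance = 0.88 + 0.0144 + 0.32 + 0.32 = 1.5344.
Dividing the baseline by the relative clearance: 50.9 / 1.5344 = 33.2 μmol/L.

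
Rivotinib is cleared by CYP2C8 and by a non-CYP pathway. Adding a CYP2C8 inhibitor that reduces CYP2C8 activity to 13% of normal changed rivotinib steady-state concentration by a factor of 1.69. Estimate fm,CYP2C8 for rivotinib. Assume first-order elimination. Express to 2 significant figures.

0.47

CL'/CL = 1 / 1.69 = 0.5917
0.13·fm + (1 − fm) = 0.5917
fm = (0.5917 − 1) / (0.13 − 1) = 0.47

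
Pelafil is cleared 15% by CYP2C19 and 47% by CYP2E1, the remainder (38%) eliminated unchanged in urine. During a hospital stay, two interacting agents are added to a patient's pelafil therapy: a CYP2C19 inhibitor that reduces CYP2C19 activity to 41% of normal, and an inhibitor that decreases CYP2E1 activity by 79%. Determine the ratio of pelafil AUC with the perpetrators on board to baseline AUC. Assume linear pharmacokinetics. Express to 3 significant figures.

1.85

The CYP2C19 pathway (15% of clearance) is reduced to 0.41× activity: 0.15 × 0.41 = 0.0615.
The CYP2E1 pathway (47% of clearance) drops to 0.21× activity: 0.47 × 0.21 = 0.0987.
The remaining 38% of clearance is unaffected.
Relative clearance = 0.0615 + 0.0987 + 0.38 = 0.5402.
AUC ∝ 1/CL: fold-change = 1 / 0.5402 = 1.85.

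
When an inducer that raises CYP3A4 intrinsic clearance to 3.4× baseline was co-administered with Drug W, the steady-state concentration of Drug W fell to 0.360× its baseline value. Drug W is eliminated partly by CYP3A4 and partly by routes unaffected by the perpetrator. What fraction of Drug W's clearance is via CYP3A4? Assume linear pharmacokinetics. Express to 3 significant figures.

CL'/CL = 1 / 0.360 = 2.778
3.4·fm + (1 − fm) = 2.778
fm = (2.778 − 1) / (3.4 − 1) = 0.741

0.741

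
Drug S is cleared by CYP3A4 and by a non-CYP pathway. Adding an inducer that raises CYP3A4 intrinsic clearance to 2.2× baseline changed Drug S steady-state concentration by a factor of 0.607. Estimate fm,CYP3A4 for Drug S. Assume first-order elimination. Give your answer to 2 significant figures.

0.54

Call the CYP3A4 fraction fm. After the interaction, CL_new/CL_old = fm × 2.2 + (1 − fm).
Steady-state concentration ratio = 1 / (new CL fraction), so new CL fraction = 1 / 0.607 = 1.647.
fm × 2.2 + 1 − fm = 1.647  ⇒  fm × (2.2 − 1) = 0.6474  ⇒  fm = 0.54.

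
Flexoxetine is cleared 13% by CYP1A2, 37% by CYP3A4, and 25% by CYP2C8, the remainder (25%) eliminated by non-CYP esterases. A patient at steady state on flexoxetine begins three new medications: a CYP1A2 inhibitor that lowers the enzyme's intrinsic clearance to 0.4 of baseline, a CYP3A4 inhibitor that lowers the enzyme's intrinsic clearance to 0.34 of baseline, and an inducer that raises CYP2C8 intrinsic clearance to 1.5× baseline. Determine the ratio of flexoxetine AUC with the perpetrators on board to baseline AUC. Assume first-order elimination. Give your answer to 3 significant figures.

1.25

The CYP1A2 pathway (13% of clearance) is reduced to 0.4× activity: 0.13 × 0.4 = 0.052.
The CYP3A4 pathway (37% of clearance) drops to 0.34× activity: 0.37 × 0.34 = 0.1258.
The CYP2C8 pathway (25% of clearance) increases to 1.5× activity: 0.25 × 1.5 = 0.375.
The remaining 25% of clearance is unaffected.
Relative clearance = 0.052 + 0.1258 + 0.375 + 0.25 = 0.8028.
Because AUC varies inversely with clearance, the combined effect is 1 / 0.8028 = 1.25.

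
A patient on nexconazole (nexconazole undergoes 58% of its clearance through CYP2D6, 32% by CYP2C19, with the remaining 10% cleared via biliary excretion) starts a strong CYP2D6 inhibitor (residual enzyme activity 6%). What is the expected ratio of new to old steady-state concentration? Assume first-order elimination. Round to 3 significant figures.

The CYP2D6 pathway (58% of clearance) falls to 0.06× activity: 0.58 × 0.06 = 0.0348.
CYP2C19 (32%) and the residual 10% are unaffected.
CL_new/CL_old = 0.0348 + 0.32 + 0.1 = 0.4548.
Since steady-state concentration ∝ 1/CL, the ratio is 1 / 0.4548 = 2.20.

2.20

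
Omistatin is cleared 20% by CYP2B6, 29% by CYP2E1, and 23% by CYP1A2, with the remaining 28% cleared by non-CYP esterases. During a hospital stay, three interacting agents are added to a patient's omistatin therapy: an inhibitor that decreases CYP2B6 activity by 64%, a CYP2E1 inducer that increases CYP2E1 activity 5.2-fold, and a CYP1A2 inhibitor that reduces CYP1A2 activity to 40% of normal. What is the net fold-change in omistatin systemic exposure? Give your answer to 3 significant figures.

0.512

CYP2B6: 0.2 × 0.36 = 0.072
CYP2E1: 0.29 × 5.2 = 1.508
CYP1A2: 0.23 × 0.4 = 0.092
Other: 0.28 (unchanged)
New clearance relative to baseline: 0.072 + 1.508 + 0.092 + 0.28 = 1.952.
Because systemic exposure varies inversely with clearance, the combined effect is 1 / 1.952 = 0.512.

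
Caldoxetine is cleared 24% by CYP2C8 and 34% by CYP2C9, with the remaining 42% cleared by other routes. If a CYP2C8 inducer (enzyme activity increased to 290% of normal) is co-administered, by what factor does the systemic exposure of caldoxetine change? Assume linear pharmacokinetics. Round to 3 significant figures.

0.687

The CYP2C8 pathway (24% of clearance) is boosted to 2.9× activity: 0.24 × 2.9 = 0.696.
CYP2C9 (34%) and the residual 42% are unaffected.
Relative clearance = 0.696 + 0.34 + 0.42 = 1.456.
Systemic exposure ratio = CL_old/CL_new = 1 / 1.456 = 0.687.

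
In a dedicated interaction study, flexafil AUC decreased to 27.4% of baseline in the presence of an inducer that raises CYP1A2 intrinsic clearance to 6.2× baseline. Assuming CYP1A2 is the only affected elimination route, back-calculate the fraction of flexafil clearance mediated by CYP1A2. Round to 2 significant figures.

Write x for the fraction cleared via CYP1A2. The observed AUC change means clearance rose to 1/0.274 = 3.65 of baseline.
Setting x·6.2 + (1 − x) = 3.65 and solving: x = (3.65 − 1)/(6.2 − 1) = 0.51.

0.51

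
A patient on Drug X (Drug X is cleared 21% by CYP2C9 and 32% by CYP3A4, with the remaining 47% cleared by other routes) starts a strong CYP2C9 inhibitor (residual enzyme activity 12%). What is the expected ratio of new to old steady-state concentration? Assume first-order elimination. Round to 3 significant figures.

CYP2C9: 0.21 × 0.12 = 0.0252
CYP3A4: 0.32 (unchanged)
Other: 0.47 (unchanged)
Relative clearance = 0.0252 + 0.32 + 0.47 = 0.8152.
Since steady-state concentration ∝ 1/CL, the ratio is 1 / 0.8152 = 1.23.

1.23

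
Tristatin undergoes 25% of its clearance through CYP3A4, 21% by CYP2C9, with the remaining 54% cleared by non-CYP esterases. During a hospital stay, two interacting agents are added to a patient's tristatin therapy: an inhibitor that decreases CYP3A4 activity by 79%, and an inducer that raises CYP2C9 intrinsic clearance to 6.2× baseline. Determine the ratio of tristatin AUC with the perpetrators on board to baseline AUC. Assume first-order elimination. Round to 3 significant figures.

0.528

CYP3A4: 0.25 × 0.21 = 0.0525
CYP2C9: 0.21 × 6.2 = 1.302
Other: 0.54 (unchanged)
Relative clearance = 0.0525 + 1.302 + 0.54 = 1.8945.
Because AUC varies inversely with clearance, the combined effect is 1 / 1.8945 = 0.528.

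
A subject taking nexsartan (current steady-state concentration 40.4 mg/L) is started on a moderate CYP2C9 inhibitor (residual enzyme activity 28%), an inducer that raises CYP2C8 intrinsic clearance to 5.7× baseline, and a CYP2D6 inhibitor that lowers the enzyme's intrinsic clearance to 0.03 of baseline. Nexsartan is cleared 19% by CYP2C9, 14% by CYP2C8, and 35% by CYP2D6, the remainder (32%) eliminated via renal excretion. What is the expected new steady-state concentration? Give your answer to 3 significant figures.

The CYP2C9 pathway (19% of clearance) falls to 0.28× activity: 0.19 × 0.28 = 0.0532.
The CYP2C8 pathway (14% of clearance) is boosted to 5.7× activity: 0.14 × 5.7 = 0.798.
The CYP2D6 pathway (35% of clearance) falls to 0.03× activity: 0.35 × 0.03 = 0.0105.
The remaining 32% of clearance is unaffected.
Relative clearance = 0.0532 + 0.798 + 0.0105 + 0.32 = 1.1817.
Dividing the baseline by the relative clearance: 40.4 / 1.1817 = 34.2 mg/L.

34.2 mg/L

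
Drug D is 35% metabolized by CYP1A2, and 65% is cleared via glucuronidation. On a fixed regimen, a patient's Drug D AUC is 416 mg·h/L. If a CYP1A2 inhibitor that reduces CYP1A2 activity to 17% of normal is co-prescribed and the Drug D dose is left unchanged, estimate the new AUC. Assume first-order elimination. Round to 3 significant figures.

The CYP1A2 pathway (35% of clearance) falls to 0.17× activity: 0.35 × 0.17 = 0.0595.
The remaining 65% of clearance is unaffected.
Relative clearance = 0.0595 + 0.65 = 0.7095.
With dosing unchanged, AUC scales as 1/CL: 416 / 0.7095 = 586 mg·h/L.

586 mg·h/L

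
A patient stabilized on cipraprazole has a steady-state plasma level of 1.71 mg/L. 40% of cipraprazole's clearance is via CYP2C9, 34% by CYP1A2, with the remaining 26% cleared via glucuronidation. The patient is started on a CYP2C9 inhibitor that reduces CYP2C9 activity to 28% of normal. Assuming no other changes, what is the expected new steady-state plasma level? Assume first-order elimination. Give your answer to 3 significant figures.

2.40 mg/L

The CYP2C9 pathway (40% of clearance) is reduced to 0.28× activity: 0.4 × 0.28 = 0.112.
CYP1A2 (34%) and the residual 26% are unaffected.
New clearance relative to baseline: 0.112 + 0.34 + 0.26 = 0.712.
Steady-state plasma level ∝ 1/CL, so new value = 1.71 / 0.712 = 2.40 mg/L.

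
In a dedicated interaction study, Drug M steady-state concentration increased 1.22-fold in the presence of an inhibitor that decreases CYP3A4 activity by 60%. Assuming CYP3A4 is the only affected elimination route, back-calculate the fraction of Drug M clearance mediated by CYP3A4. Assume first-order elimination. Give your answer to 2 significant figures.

Let x = fm,CYP3A4. Because steady-state concentration ∝ 1/CL, relative clearance fell to 1/1.22 = 0.8197.
Setting x·0.4 + (1 − x) = 0.8197 and solving: x = (0.8197 − 1)/(0.4 − 1) = 0.30.

0.30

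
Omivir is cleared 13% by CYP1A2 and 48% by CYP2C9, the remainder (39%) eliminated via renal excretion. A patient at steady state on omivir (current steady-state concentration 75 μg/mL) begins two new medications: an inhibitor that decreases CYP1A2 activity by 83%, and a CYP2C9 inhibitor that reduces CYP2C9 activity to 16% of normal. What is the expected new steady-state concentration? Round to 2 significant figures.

1.5 × 10² μg/mL

The CYP1A2 pathway (13% of clearance) drops to 0.17× activity: 0.13 × 0.17 = 0.0221.
The CYP2C9 pathway (48% of clearance) drops to 0.16× activity: 0.48 × 0.16 = 0.0768.
Non-CYP routes (39%) are unchanged.
Relative clearance = 0.0221 + 0.0768 + 0.39 = 0.4889.
Steady-state concentration ∝ 1/CL: new value = 75 / 0.4889 = 1.5 × 10² μg/mL.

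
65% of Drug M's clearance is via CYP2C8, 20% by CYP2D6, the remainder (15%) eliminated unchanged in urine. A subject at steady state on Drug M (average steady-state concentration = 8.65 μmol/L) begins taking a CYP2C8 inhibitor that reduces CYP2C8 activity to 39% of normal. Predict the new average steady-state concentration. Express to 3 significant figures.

14.3 μmol/L

CYP2C8: 0.65 × 0.39 = 0.2535
CYP2D6: 0.2 (unchanged)
Other: 0.15 (unchanged)
CL_new/CL_old = 0.2535 + 0.2 + 0.15 = 0.6035.
Average steady-state concentration ∝ 1/CL, so new value = 8.65 / 0.6035 = 14.3 μmol/L.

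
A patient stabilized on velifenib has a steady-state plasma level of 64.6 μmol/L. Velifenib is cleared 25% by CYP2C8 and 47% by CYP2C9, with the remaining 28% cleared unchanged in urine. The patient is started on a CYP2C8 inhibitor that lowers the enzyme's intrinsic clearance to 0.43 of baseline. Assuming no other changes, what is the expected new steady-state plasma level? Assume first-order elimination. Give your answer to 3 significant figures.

CYP2C8: 0.25 × 0.43 = 0.1075
CYP2C9: 0.47 (unchanged)
Other: 0.28 (unchanged)
New clearance relative to baseline: 0.1075 + 0.47 + 0.28 = 0.8575.
With dosing unchanged, steady-state plasma level scales as 1/CL: 64.6 / 0.8575 = 75.3 μmol/L.

75.3 μmol/L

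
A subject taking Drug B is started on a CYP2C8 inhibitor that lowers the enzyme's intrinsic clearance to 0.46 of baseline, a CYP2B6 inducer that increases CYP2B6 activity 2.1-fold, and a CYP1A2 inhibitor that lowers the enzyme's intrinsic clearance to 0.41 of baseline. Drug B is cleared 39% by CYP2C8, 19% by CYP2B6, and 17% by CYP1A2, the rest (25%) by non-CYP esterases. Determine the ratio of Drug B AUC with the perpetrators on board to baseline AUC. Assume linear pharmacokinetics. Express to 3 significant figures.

The CYP2C8 pathway (39% of clearance) drops to 0.46× activity: 0.39 × 0.46 = 0.1794.
The CYP2B6 pathway (19% of clearance) increases to 2.1× activity: 0.19 × 2.1 = 0.399.
The CYP1A2 pathway (17% of clearance) drops to 0.41× activity: 0.17 × 0.41 = 0.0697.
Non-CYP routes (25%) are unchanged.
CL_new/CL_old = 0.1794 + 0.399 + 0.0697 + 0.25 = 0.8981.
AUC ∝ 1/CL: fold-change = 1 / 0.8981 = 1.11.

1.11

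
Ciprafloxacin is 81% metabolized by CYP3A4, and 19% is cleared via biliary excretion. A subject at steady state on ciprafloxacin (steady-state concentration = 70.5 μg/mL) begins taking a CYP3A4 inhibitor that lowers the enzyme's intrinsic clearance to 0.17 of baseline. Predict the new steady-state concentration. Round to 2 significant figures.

The CYP3A4 pathway (81% of clearance) drops to 0.17× activity: 0.81 × 0.17 = 0.1377.
The remaining 19% of clearance is unaffected.
Relative clearance = 0.1377 + 0.19 = 0.3277.
With dosing unchanged, steady-state concentration scales as 1/CL: 70.5 / 0.3277 = 2.2 × 10² μg/mL.

2.2 × 10² μg/mL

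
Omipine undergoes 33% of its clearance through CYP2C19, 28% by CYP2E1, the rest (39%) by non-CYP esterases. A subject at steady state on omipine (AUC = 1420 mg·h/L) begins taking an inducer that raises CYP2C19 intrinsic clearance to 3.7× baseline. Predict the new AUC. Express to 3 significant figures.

CYP2C19: 0.33 × 3.7 = 1.221
CYP2E1: 0.28 (unchanged)
Other: 0.39 (unchanged)
Relative clearance = 1.221 + 0.28 + 0.39 = 1.891.
With dosing unchanged, AUC scales as 1/CL: 1420 / 1.891 = 751 mg·h/L.

751 mg·h/L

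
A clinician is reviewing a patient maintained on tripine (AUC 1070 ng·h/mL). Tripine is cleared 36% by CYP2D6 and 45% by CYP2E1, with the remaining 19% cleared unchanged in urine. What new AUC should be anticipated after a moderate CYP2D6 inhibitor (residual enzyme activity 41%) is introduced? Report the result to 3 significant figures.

1.36 × 10³ ng·h/mL

The CYP2D6 pathway (36% of clearance) is reduced to 0.41× activity: 0.36 × 0.41 = 0.1476.
CYP2E1 (45%) and the residual 19% are unaffected.
CL_new/CL_old = 0.1476 + 0.45 + 0.19 = 0.7876.
New AUC = baseline ÷ relative clearance = 1070 / 0.7876 = 1.36 × 10³ ng·h/mL.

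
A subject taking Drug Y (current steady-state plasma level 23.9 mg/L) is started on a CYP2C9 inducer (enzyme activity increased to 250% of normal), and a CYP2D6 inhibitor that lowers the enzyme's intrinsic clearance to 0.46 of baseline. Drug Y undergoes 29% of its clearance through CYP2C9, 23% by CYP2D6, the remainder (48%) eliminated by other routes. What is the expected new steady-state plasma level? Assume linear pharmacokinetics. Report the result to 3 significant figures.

The CYP2C9 pathway (29% of clearance) is boosted to 2.5× activity: 0.29 × 2.5 = 0.725.
The CYP2D6 pathway (23% of clearance) is reduced to 0.46× activity: 0.23 × 0.46 = 0.1058.
The remaining 48% of clearance is unaffected.
CL_new/CL_old = 0.725 + 0.1058 + 0.48 = 1.3108.
New steady-state plasma level = 23.9 / 1.3108 = 18.2 mg/L (concentration scales inversely with clearance).

18.2 mg/L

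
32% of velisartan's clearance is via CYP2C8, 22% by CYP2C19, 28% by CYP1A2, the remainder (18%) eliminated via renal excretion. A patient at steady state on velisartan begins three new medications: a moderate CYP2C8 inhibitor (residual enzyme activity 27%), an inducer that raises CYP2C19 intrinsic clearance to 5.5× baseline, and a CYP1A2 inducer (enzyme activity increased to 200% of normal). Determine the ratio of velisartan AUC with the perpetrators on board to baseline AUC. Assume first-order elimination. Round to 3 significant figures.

0.491

The CYP2C8 pathway (32% of clearance) drops to 0.27× activity: 0.32 × 0.27 = 0.0864.
The CYP2C19 pathway (22% of clearance) is boosted to 5.5× activity: 0.22 × 5.5 = 1.21.
The CYP1A2 pathway (28% of clearance) is boosted to 2× activity: 0.28 × 2 = 0.56.
Non-CYP routes (18%) are unchanged.
New clearance relative to baseline: 0.0864 + 1.21 + 0.56 + 0.18 = 2.0364.
Net AUC ratio = 1 / 2.0364 = 0.491.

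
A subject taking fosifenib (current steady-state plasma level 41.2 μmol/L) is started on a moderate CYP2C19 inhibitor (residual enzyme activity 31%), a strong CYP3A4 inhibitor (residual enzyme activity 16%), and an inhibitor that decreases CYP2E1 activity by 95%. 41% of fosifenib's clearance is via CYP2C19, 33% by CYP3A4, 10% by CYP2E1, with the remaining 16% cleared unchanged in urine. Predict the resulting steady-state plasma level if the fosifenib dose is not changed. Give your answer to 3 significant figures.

119 μmol/L

The CYP2C19 pathway (41% of clearance) is reduced to 0.31× activity: 0.41 × 0.31 = 0.1271.
The CYP3A4 pathway (33% of clearance) drops to 0.16× activity: 0.33 × 0.16 = 0.0528.
The CYP2E1 pathway (10% of clearance) falls to 0.05× activity: 0.1 × 0.05 = 0.005.
Non-CYP routes (16%) are unchanged.
Relative clearance = 0.1271 + 0.0528 + 0.005 + 0.16 = 0.3449.
New steady-state plasma level = 41.2 / 0.3449 = 119 μmol/L (concentration scales inversely with clearance).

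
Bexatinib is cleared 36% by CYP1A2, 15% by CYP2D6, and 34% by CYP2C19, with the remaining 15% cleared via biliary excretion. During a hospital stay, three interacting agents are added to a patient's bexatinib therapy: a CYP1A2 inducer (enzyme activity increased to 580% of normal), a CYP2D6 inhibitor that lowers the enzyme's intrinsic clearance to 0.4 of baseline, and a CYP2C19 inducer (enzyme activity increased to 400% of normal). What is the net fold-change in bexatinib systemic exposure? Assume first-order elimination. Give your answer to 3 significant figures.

CYP1A2: 0.36 × 5.8 = 2.088
CYP2D6: 0.15 × 0.4 = 0.06
CYP2C19: 0.34 × 4 = 1.36
Other: 0.15 (unchanged)
Relative clearance = 2.088 + 0.06 + 1.36 + 0.15 = 3.658.
Systemic exposure ∝ 1/CL: fold-change = 1 / 3.658 = 0.273.

0.273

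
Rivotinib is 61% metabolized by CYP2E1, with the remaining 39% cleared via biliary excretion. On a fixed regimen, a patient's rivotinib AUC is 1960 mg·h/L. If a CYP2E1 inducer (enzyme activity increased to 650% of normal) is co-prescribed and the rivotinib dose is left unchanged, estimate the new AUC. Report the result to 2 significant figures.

CYP2E1: 0.61 × 6.5 = 3.965
Other: 0.39 (unchanged)
CL_new/CL_old = 3.965 + 0.39 = 4.355.
With dosing unchanged, AUC scales as 1/CL: 1960 / 4.355 = 4.5 × 10² mg·h/L.

4.5 × 10² mg·h/L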